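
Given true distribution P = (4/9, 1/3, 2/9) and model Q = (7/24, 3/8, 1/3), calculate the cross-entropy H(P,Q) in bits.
1.6139 bits

Cross-entropy: H(P,Q) = -Σ p(x) log q(x)

Alternatively: H(P,Q) = H(P) + D_KL(P||Q)
H(P) = 1.5305 bits
D_KL(P||Q) = 0.0834 bits

H(P,Q) = 1.5305 + 0.0834 = 1.6139 bits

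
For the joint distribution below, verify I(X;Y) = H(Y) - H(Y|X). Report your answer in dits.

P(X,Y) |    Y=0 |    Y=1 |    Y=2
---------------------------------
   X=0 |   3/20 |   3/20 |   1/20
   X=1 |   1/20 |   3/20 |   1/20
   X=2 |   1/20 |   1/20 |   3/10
I(X;Y) = 0.0857 dits

Mutual information has multiple equivalent forms:
- I(X;Y) = H(X) - H(X|Y)
- I(X;Y) = H(Y) - H(Y|X)
- I(X;Y) = H(X) + H(Y) - H(X,Y)

Computing all quantities:
H(X) = 0.4693, H(Y) = 0.4693, H(X,Y) = 0.8529
H(X|Y) = 0.3836, H(Y|X) = 0.3836

Verification:
H(X) - H(X|Y) = 0.4693 - 0.3836 = 0.0857
H(Y) - H(Y|X) = 0.4693 - 0.3836 = 0.0857
H(X) + H(Y) - H(X,Y) = 0.4693 + 0.4693 - 0.8529 = 0.0857

All forms give I(X;Y) = 0.0857 dits. ✓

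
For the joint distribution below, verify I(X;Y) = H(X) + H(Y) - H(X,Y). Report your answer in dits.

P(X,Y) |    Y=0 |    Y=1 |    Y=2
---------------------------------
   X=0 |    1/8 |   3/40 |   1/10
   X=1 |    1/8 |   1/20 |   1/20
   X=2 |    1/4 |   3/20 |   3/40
I(X;Y) = 0.0079 dits

Mutual information has multiple equivalent forms:
- I(X;Y) = H(X) - H(X|Y)
- I(X;Y) = H(Y) - H(Y|X)
- I(X;Y) = H(X) + H(Y) - H(X,Y)

Computing all quantities:
H(X) = 0.4562, H(Y) = 0.4505, H(X,Y) = 0.8987
H(X|Y) = 0.4483, H(Y|X) = 0.4425

Verification:
H(X) - H(X|Y) = 0.4562 - 0.4483 = 0.0079
H(Y) - H(Y|X) = 0.4505 - 0.4425 = 0.0079
H(X) + H(Y) - H(X,Y) = 0.4562 + 0.4505 - 0.8987 = 0.0079

All forms give I(X;Y) = 0.0079 dits. ✓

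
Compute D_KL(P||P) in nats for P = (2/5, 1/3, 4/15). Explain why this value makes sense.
0.0000 nats

KL divergence satisfies the Gibbs inequality: D_KL(P||Q) ≥ 0 for all distributions P, Q.

D_KL(P||Q) = Σ p(x) log(p(x)/q(x))
Each term is p(x) × log_e(p(x)/p(x)) = p(x) × log_e(1) = 0, so the sum is 0.
D_KL(P||Q) = 0.0000 nats

When P = Q, the KL divergence is exactly 0, as there is no 'divergence' between identical distributions.

This non-negativity is a fundamental property: relative entropy cannot be negative because it measures how different Q is from P.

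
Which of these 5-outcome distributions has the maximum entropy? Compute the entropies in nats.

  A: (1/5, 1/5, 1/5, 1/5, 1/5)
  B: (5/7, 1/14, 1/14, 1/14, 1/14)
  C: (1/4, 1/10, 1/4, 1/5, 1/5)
A

For a discrete distribution over n outcomes, entropy is maximized by the uniform distribution.

Computing entropies:
H(A) = 1.6094 nats
H(B) = 0.9944 nats
H(C) = 1.5672 nats

The uniform distribution (where all probabilities equal 1/5) achieves the maximum entropy of log_e(5) = 1.6094 nats.

Distribution A has the highest entropy.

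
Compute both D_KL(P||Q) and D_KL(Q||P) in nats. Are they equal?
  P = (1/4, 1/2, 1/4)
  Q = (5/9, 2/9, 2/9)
D_KL(P||Q) = 0.2353, D_KL(Q||P) = 0.2372

KL divergence is not symmetric: D_KL(P||Q) ≠ D_KL(Q||P) in general.

D_KL(P||Q) = 0.2353 nats
D_KL(Q||P) = 0.2372 nats

No, they are not equal!

This asymmetry is why KL divergence is not a true distance metric.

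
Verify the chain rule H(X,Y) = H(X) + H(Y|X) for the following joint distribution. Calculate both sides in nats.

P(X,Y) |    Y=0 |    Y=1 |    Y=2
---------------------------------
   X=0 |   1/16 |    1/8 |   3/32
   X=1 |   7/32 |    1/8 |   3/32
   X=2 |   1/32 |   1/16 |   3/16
H(X,Y) = 2.0649, H(X) = 1.0752, H(Y|X) = 0.9897 (all in nats)

Chain rule: H(X,Y) = H(X) + H(Y|X)

Left side — joint entropy directly:
H(X,Y) = -Σ p(x,y) log p(x,y) = 2.0649 nats

Right side — compute H(Y|X) from the conditional distributions:
P(X) = (9/32, 7/16, 9/32), so H(X) = 1.0752 nats
H(Y|X) = Σ_x P(X=x) · H(Y|X=x):
  P(Y|X=0) = (2/9, 4/9, 1/3), H(Y|X=0) = 1.0609, weight P(X=0) = 9/32
  P(Y|X=1) = (1/2, 2/7, 3/14), H(Y|X=1) = 1.0346, weight P(X=1) = 7/16
  P(Y|X=2) = (1/9, 2/9, 2/3), H(Y|X=2) = 0.8487, weight P(X=2) = 9/32
H(Y|X) = 0.9897 nats

H(X) + H(Y|X) = 1.0752 + 0.9897 = 2.0649 nats

Both sides equal 2.0649 nats. ✓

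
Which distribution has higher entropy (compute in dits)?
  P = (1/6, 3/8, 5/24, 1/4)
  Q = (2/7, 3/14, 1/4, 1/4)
Q

Computing entropies in dits:
H(P) = 0.5819
H(Q) = 0.5998

Distribution Q has higher entropy.

Intuition: The distribution closer to uniform (more spread out) has higher entropy.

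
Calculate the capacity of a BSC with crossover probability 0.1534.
0.3817 bits

For a binary symmetric channel (BSC) with error probability p:
Capacity C = 1 - H(p) bits per symbol

where H(p) = -p log₂(p) - (1-p) log₂(1-p) is the binary entropy function.

H(0.1534) = 0.6183 bits
C = 1 - 0.6183 = 0.3817 bits per symbol

This means we can reliably transmit up to 0.3817 bits of information per channel use.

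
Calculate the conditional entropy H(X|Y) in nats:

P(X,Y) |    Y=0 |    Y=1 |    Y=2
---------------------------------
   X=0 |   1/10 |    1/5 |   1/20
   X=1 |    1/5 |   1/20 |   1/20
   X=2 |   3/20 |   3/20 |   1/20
1.0319 nats

Using the chain rule: H(X|Y) = H(X,Y) - H(Y)

First, compute H(X,Y) = 2.0423 nats

Marginal P(Y) = (9/20, 2/5, 3/20)
H(Y) = 1.0104 nats

H(X|Y) = H(X,Y) - H(Y) = 2.0423 - 1.0104 = 1.0319 nats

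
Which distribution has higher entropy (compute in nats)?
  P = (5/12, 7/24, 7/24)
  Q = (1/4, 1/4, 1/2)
P

Computing entropies in nats:
H(P) = 1.0835
H(Q) = 1.0397

Distribution P has higher entropy.

Intuition: The distribution closer to uniform (more spread out) has higher entropy.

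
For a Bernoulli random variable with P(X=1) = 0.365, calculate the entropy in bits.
0.9468 bits

The binary entropy function is:
H(p) = -p log(p) - (1-p) log(1-p)

H(0.365) = -0.365 × log_2(0.365) - 0.635 × log_2(0.635)
H(0.365) = 0.9468 bits

Note: Binary entropy is maximized at p=0.5 (H=1 bit) and minimized at p=0 or p=1 (H=0).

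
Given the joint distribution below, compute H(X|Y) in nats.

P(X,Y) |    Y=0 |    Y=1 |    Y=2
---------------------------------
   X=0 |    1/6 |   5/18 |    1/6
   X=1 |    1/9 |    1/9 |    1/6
0.6507 nats

Using the chain rule: H(X|Y) = H(X,Y) - H(Y)

First, compute H(X,Y) = 1.7400 nats

Marginal P(Y) = (5/18, 7/18, 1/3)
H(Y) = 1.0893 nats

H(X|Y) = H(X,Y) - H(Y) = 1.7400 - 1.0893 = 0.6507 nats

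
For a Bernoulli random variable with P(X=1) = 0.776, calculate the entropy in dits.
0.2310 dits

The binary entropy function is:
H(p) = -p log(p) - (1-p) log(1-p)

H(0.776) = -0.776 × log_10(0.776) - 0.224 × log_10(0.224)
H(0.776) = 0.2310 dits

Note: Binary entropy is maximized at p=0.5 (H=1 bit) and minimized at p=0 or p=1 (H=0).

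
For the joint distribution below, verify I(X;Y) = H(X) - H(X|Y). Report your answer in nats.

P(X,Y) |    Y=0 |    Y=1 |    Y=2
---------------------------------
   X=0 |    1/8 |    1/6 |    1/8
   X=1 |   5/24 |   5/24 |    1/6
I(X;Y) = 0.0019 nats

Mutual information has multiple equivalent forms:
- I(X;Y) = H(X) - H(X|Y)
- I(X;Y) = H(Y) - H(Y|X)
- I(X;Y) = H(X) + H(Y) - H(X,Y)

Computing all quantities:
H(X) = 0.6792, H(Y) = 1.0934, H(X,Y) = 1.7707
H(X|Y) = 0.6773, H(Y|X) = 1.0915

Verification:
H(X) - H(X|Y) = 0.6792 - 0.6773 = 0.0019
H(Y) - H(Y|X) = 1.0934 - 1.0915 = 0.0019
H(X) + H(Y) - H(X,Y) = 0.6792 + 1.0934 - 1.7707 = 0.0019

All forms give I(X;Y) = 0.0019 nats. ✓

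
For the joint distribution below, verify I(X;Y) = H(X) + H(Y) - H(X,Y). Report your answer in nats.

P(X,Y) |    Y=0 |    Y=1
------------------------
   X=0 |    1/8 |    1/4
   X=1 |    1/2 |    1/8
I(X;Y) = 0.1101 nats

Mutual information has multiple equivalent forms:
- I(X;Y) = H(X) - H(X|Y)
- I(X;Y) = H(Y) - H(Y|X)
- I(X;Y) = H(X) + H(Y) - H(X,Y)

Computing all quantities:
H(X) = 0.6616, H(Y) = 0.6616, H(X,Y) = 1.2130
H(X|Y) = 0.5514, H(Y|X) = 0.5514

Verification:
H(X) - H(X|Y) = 0.6616 - 0.5514 = 0.1101
H(Y) - H(Y|X) = 0.6616 - 0.5514 = 0.1101
H(X) + H(Y) - H(X,Y) = 0.6616 + 0.6616 - 1.2130 = 0.1101

All forms give I(X;Y) = 0.1101 nats. ✓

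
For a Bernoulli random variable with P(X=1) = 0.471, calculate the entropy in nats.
0.6915 nats

The binary entropy function is:
H(p) = -p log(p) - (1-p) log(1-p)

H(0.471) = -0.471 × log_e(0.471) - 0.529 × log_e(0.529)
H(0.471) = 0.6915 nats

Note: Binary entropy is maximized at p=0.5 (H=1 bit) and minimized at p=0 or p=1 (H=0).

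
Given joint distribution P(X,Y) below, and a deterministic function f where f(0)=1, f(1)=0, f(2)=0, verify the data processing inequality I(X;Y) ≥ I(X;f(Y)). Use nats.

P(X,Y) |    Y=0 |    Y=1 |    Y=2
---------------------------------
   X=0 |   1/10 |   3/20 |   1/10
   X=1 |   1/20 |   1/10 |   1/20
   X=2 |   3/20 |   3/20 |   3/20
I(X;Y) = 0.0089, I(X;f(Y)) = 0.0026, inequality holds: 0.0089 ≥ 0.0026

Data Processing Inequality: For any Markov chain X → Y → Z, we have I(X;Y) ≥ I(X;Z).

Here Z = f(Y) is a deterministic function of Y, forming X → Y → Z.

Original I(X;Y) = 0.0089 nats

After applying f:
P(X,Z) where Z=f(Y):
- P(X,Z=0) = P(X,Y=1) + P(X,Y=2)
- P(X,Z=1) = P(X,Y=0)

I(X;Z) = I(X;f(Y)) = 0.0026 nats

Verification: 0.0089 ≥ 0.0026 ✓

Information cannot be created by processing; the function f can only lose information about X.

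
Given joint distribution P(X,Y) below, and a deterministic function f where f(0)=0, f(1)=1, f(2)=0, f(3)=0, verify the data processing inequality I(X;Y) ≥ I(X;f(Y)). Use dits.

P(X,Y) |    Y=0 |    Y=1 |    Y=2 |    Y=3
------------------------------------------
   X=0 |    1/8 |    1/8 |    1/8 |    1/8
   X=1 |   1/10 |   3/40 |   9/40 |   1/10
I(X;Y) = 0.0102, I(X;f(Y)) = 0.0034, inequality holds: 0.0102 ≥ 0.0034

Data Processing Inequality: For any Markov chain X → Y → Z, we have I(X;Y) ≥ I(X;Z).

Here Z = f(Y) is a deterministic function of Y, forming X → Y → Z.

Original I(X;Y) = 0.0102 dits

After applying f:
P(X,Z) where Z=f(Y):
- P(X,Z=0) = P(X,Y=0) + P(X,Y=2) + P(X,Y=3)
- P(X,Z=1) = P(X,Y=1)

I(X;Z) = I(X;f(Y)) = 0.0034 dits

Verification: 0.0102 ≥ 0.0034 ✓

Information cannot be created by processing; the function f can only lose information about X.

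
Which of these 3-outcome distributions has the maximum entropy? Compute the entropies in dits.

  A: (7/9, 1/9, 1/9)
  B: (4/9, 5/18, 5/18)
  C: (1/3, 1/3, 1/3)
C

For a discrete distribution over n outcomes, entropy is maximized by the uniform distribution.

Computing entropies:
H(A) = 0.2969 dits
H(B) = 0.4656 dits
H(C) = 0.4771 dits

The uniform distribution (where all probabilities equal 1/3) achieves the maximum entropy of log_10(3) = 0.4771 dits.

Distribution C has the highest entropy.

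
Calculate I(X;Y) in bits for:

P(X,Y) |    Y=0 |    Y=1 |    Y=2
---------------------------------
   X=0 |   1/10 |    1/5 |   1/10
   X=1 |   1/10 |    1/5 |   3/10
0.0464 bits

Mutual information: I(X;Y) = H(X) + H(Y) - H(X,Y)

Marginals:
P(X) = (2/5, 3/5), H(X) = 0.9710 bits
P(Y) = (1/5, 2/5, 2/5), H(Y) = 1.5219 bits

Joint entropy: H(X,Y) = 2.4464 bits

I(X;Y) = 0.9710 + 1.5219 - 2.4464 = 0.0464 bits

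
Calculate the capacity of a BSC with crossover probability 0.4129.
0.0220 bits

For a binary symmetric channel (BSC) with error probability p:
Capacity C = 1 - H(p) bits per symbol

where H(p) = -p log₂(p) - (1-p) log₂(1-p) is the binary entropy function.

H(0.4129) = 0.9780 bits
C = 1 - 0.9780 = 0.0220 bits per symbol

This means we can reliably transmit up to 0.0220 bits of information per channel use.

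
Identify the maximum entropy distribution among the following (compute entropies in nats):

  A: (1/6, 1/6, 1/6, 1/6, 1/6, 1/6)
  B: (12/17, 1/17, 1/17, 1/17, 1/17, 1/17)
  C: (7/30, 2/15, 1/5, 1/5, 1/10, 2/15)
A

For a discrete distribution over n outcomes, entropy is maximized by the uniform distribution.

Computing entropies:
H(A) = 1.7918 nats
H(B) = 1.0792 nats
H(C) = 1.7509 nats

The uniform distribution (where all probabilities equal 1/6) achieves the maximum entropy of log_e(6) = 1.7918 nats.

Distribution A has the highest entropy.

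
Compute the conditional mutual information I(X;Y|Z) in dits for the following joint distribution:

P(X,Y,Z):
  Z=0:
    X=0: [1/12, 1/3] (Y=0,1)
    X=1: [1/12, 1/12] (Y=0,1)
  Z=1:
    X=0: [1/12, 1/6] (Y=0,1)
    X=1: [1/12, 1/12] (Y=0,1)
0.0133 dits

Conditional mutual information: I(X;Y|Z) = H(X|Z) + H(Y|Z) - H(X,Y|Z)

H(Z) = 0.2950
H(X,Z) = 0.5683 → H(X|Z) = 0.2734
H(Y,Z) = 0.5683 → H(Y|Z) = 0.2734
H(X,Y,Z) = 0.8283 → H(X,Y|Z) = 0.5334

I(X;Y|Z) = 0.2734 + 0.2734 - 0.5334 = 0.0133 dits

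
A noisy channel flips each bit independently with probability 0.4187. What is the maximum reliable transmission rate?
0.0192 bits

For a binary symmetric channel (BSC) with error probability p:
Capacity C = 1 - H(p) bits per symbol

where H(p) = -p log₂(p) - (1-p) log₂(1-p) is the binary entropy function.

H(0.4187) = 0.9808 bits
C = 1 - 0.9808 = 0.0192 bits per symbol

This means we can reliably transmit up to 0.0192 bits of information per channel use.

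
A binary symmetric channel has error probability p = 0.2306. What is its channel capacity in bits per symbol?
0.2209 bits

For a binary symmetric channel (BSC) with error probability p:
Capacity C = 1 - H(p) bits per symbol

where H(p) = -p log₂(p) - (1-p) log₂(1-p) is the binary entropy function.

H(0.2306) = 0.7791 bits
C = 1 - 0.7791 = 0.2209 bits per symbol

This means we can reliably transmit up to 0.2209 bits of information per channel use.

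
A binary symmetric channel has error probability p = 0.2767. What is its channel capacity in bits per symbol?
0.1491 bits

For a binary symmetric channel (BSC) with error probability p:
Capacity C = 1 - H(p) bits per symbol

where H(p) = -p log₂(p) - (1-p) log₂(1-p) is the binary entropy function.

H(0.2767) = 0.8509 bits
C = 1 - 0.8509 = 0.1491 bits per symbol

This means we can reliably transmit up to 0.1491 bits of information per channel use.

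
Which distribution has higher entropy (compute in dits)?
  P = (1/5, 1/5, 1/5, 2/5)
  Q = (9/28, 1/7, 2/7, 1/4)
Q

Computing entropies in dits:
H(P) = 0.5786
H(Q) = 0.5851

Distribution Q has higher entropy.

Intuition: The distribution closer to uniform (more spread out) has higher entropy.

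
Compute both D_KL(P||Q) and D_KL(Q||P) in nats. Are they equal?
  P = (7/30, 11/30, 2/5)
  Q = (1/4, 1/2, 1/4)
D_KL(P||Q) = 0.0582, D_KL(Q||P) = 0.0548

KL divergence is not symmetric: D_KL(P||Q) ≠ D_KL(Q||P) in general.

D_KL(P||Q) = 0.0582 nats
D_KL(Q||P) = 0.0548 nats

No, they are not equal!

This asymmetry is why KL divergence is not a true distance metric.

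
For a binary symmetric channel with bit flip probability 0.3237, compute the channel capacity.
0.0916 bits

For a binary symmetric channel (BSC) with error probability p:
Capacity C = 1 - H(p) bits per symbol

where H(p) = -p log₂(p) - (1-p) log₂(1-p) is the binary entropy function.

H(0.3237) = 0.9084 bits
C = 1 - 0.9084 = 0.0916 bits per symbol

This means we can reliably transmit up to 0.0916 bits of information per channel use.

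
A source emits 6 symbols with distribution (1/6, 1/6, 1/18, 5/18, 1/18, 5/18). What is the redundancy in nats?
0.1617 nats

Redundancy measures how far a source is from maximum entropy:
R = H_max - H(X)

Maximum entropy for 6 symbols: H_max = log_e(6) = 1.7918 nats
Actual entropy: H(X) = 1.6300 nats
Redundancy: R = 1.7918 - 1.6300 = 0.1617 nats

This redundancy represents potential for compression: the source could be compressed by 0.1617 nats per symbol.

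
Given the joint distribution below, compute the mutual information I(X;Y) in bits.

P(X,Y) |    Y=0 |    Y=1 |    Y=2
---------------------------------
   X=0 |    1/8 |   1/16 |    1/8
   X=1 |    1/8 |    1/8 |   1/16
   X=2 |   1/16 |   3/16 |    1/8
0.0810 bits

Mutual information: I(X;Y) = H(X) + H(Y) - H(X,Y)

Marginals:
P(X) = (5/16, 5/16, 3/8), H(X) = 1.5794 bits
P(Y) = (5/16, 3/8, 5/16), H(Y) = 1.5794 bits

Joint entropy: H(X,Y) = 3.0778 bits

I(X;Y) = 1.5794 + 1.5794 - 3.0778 = 0.0810 bits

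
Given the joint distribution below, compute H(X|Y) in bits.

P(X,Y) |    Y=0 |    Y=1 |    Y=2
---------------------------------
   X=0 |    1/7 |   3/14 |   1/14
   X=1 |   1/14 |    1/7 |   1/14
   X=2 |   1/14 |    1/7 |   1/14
1.5465 bits

Using the chain rule: H(X|Y) = H(X,Y) - H(Y)

First, compute H(X,Y) = 3.0391 bits

Marginal P(Y) = (2/7, 1/2, 3/14)
H(Y) = 1.4926 bits

H(X|Y) = H(X,Y) - H(Y) = 3.0391 - 1.4926 = 1.5465 bits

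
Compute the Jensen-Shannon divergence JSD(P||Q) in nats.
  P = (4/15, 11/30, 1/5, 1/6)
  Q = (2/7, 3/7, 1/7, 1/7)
0.0042 nats

Jensen-Shannon divergence is:
JSD(P||Q) = 0.5 × D_KL(P||M) + 0.5 × D_KL(Q||M)
where M = 0.5 × (P + Q) is the mixture distribution.

M = 0.5 × (4/15, 11/30, 1/5, 1/6) + 0.5 × (2/7, 3/7, 1/7, 1/7) = (0.27619, 0.397619, 6/35, 0.154762)

D_KL(P||M) = 0.0041 nats
D_KL(Q||M) = 0.0043 nats

JSD(P||Q) = 0.5 × 0.0041 + 0.5 × 0.0043 = 0.0042 nats

Unlike KL divergence, JSD is symmetric and bounded: 0 ≤ JSD ≤ log(2).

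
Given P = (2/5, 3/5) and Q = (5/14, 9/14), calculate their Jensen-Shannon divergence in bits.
0.0014 bits

Jensen-Shannon divergence is:
JSD(P||Q) = 0.5 × D_KL(P||M) + 0.5 × D_KL(Q||M)
where M = 0.5 × (P + Q) is the mixture distribution.

M = 0.5 × (2/5, 3/5) + 0.5 × (5/14, 9/14) = (0.378571, 0.621429)

D_KL(P||M) = 0.0014 bits
D_KL(Q||M) = 0.0014 bits

JSD(P||Q) = 0.5 × 0.0014 + 0.5 × 0.0014 = 0.0014 bits

Unlike KL divergence, JSD is symmetric and bounded: 0 ≤ JSD ≤ log(2).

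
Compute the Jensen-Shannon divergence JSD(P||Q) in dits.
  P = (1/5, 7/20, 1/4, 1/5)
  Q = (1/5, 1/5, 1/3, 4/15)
0.0068 dits

Jensen-Shannon divergence is:
JSD(P||Q) = 0.5 × D_KL(P||M) + 0.5 × D_KL(Q||M)
where M = 0.5 × (P + Q) is the mixture distribution.

M = 0.5 × (1/5, 7/20, 1/4, 1/5) + 0.5 × (1/5, 1/5, 1/3, 4/15) = (1/5, 11/40, 7/24, 7/30)

D_KL(P||M) = 0.0065 dits
D_KL(Q||M) = 0.0071 dits

JSD(P||Q) = 0.5 × 0.0065 + 0.5 × 0.0071 = 0.0068 dits

Unlike KL divergence, JSD is symmetric and bounded: 0 ≤ JSD ≤ log(2).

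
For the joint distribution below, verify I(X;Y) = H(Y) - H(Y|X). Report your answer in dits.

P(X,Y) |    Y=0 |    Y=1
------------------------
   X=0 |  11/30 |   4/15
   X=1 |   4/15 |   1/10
I(X;Y) = 0.0049 dits

Mutual information has multiple equivalent forms:
- I(X;Y) = H(X) - H(X|Y)
- I(X;Y) = H(Y) - H(Y|X)
- I(X;Y) = H(X) + H(Y) - H(X,Y)

Computing all quantities:
H(X) = 0.2854, H(Y) = 0.2854, H(X,Y) = 0.5659
H(X|Y) = 0.2805, H(Y|X) = 0.2805

Verification:
H(X) - H(X|Y) = 0.2854 - 0.2805 = 0.0049
H(Y) - H(Y|X) = 0.2854 - 0.2805 = 0.0049
H(X) + H(Y) - H(X,Y) = 0.2854 + 0.2854 - 0.5659 = 0.0049

All forms give I(X;Y) = 0.0049 dits. ✓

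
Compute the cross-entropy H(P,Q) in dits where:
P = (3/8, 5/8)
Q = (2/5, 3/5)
0.2879 dits

Cross-entropy: H(P,Q) = -Σ p(x) log q(x)

Alternatively: H(P,Q) = H(P) + D_KL(P||Q)
H(P) = 0.2873 dits
D_KL(P||Q) = 0.0006 dits

H(P,Q) = 0.2873 + 0.0006 = 0.2879 dits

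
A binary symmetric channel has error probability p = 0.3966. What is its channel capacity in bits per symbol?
0.0311 bits

For a binary symmetric channel (BSC) with error probability p:
Capacity C = 1 - H(p) bits per symbol

where H(p) = -p log₂(p) - (1-p) log₂(1-p) is the binary entropy function.

H(0.3966) = 0.9689 bits
C = 1 - 0.9689 = 0.0311 bits per symbol

This means we can reliably transmit up to 0.0311 bits of information per channel use.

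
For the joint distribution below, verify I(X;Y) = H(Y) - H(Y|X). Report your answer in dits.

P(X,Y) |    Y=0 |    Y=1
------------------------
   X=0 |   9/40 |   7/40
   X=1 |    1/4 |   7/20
I(X;Y) = 0.0045 dits

Mutual information has multiple equivalent forms:
- I(X;Y) = H(X) - H(X|Y)
- I(X;Y) = H(Y) - H(Y|X)
- I(X;Y) = H(X) + H(Y) - H(X,Y)

Computing all quantities:
H(X) = 0.2923, H(Y) = 0.3005, H(X,Y) = 0.5883
H(X|Y) = 0.2878, H(Y|X) = 0.2960

Verification:
H(X) - H(X|Y) = 0.2923 - 0.2878 = 0.0045
H(Y) - H(Y|X) = 0.3005 - 0.2960 = 0.0045
H(X) + H(Y) - H(X,Y) = 0.2923 + 0.3005 - 0.5883 = 0.0045

All forms give I(X;Y) = 0.0045 dits. ✓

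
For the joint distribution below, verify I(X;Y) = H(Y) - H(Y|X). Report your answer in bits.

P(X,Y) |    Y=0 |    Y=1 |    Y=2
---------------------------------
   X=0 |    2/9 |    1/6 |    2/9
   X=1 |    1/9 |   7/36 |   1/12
I(X;Y) = 0.0401 bits

Mutual information has multiple equivalent forms:
- I(X;Y) = H(X) - H(X|Y)
- I(X;Y) = H(Y) - H(Y|X)
- I(X;Y) = H(X) + H(Y) - H(X,Y)

Computing all quantities:
H(X) = 0.9641, H(Y) = 1.5816, H(X,Y) = 2.5056
H(X|Y) = 0.9240, H(Y|X) = 1.5415

Verification:
H(X) - H(X|Y) = 0.9641 - 0.9240 = 0.0401
H(Y) - H(Y|X) = 1.5816 - 1.5415 = 0.0401
H(X) + H(Y) - H(X,Y) = 0.9641 + 1.5816 - 2.5056 = 0.0401

All forms give I(X;Y) = 0.0401 bits. ✓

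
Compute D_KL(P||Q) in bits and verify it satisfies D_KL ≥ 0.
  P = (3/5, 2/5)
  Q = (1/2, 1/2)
0.0290 bits

KL divergence satisfies the Gibbs inequality: D_KL(P||Q) ≥ 0 for all distributions P, Q.

D_KL(P||Q) = Σ p(x) log(p(x)/q(x))
Term by term:
  x=0: 3/5 × log_2[(3/5)/(1/2)] = 0.1578
  x=1: 2/5 × log_2[(2/5)/(1/2)] = -0.1288
D_KL(P||Q) = 0.0290 bits

D_KL(P||Q) = 0.0290 ≥ 0 ✓

This non-negativity is a fundamental property: relative entropy cannot be negative because it measures how different Q is from P.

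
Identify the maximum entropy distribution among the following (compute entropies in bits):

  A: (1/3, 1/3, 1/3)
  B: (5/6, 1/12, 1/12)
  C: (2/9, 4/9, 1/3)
A

For a discrete distribution over n outcomes, entropy is maximized by the uniform distribution.

Computing entropies:
H(A) = 1.5850 bits
H(B) = 0.8167 bits
H(C) = 1.5305 bits

The uniform distribution (where all probabilities equal 1/3) achieves the maximum entropy of log_2(3) = 1.5850 bits.

Distribution A has the highest entropy.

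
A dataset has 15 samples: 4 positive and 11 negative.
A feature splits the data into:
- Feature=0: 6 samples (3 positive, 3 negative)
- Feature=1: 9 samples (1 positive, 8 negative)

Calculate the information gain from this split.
0.1347 bits

Information Gain = H(Y) - H(Y|Feature)

Before split:
P(positive) = 4/15 = 0.2667
H(Y) = 0.8366 bits

After split:
Feature=0: H = 1.0000 bits (weight = 6/15)
Feature=1: H = 0.5033 bits (weight = 9/15)
H(Y|Feature) = (6/15)×1.0000 + (9/15)×0.5033 = 0.7020 bits

Information Gain = 0.8366 - 0.7020 = 0.1347 bits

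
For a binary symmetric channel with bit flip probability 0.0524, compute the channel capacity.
0.7035 bits

For a binary symmetric channel (BSC) with error probability p:
Capacity C = 1 - H(p) bits per symbol

where H(p) = -p log₂(p) - (1-p) log₂(1-p) is the binary entropy function.

H(0.0524) = 0.2965 bits
C = 1 - 0.2965 = 0.7035 bits per symbol

This means we can reliably transmit up to 0.7035 bits of information per channel use.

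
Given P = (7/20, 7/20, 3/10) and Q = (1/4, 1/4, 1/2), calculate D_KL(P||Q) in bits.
0.1187 bits

KL divergence: D_KL(P||Q) = Σ p(x) log(p(x)/q(x))

Computing term by term:
  x=0: 7/20 × log_2[(7/20)/(1/4)] = 7/20 × 0.4854 = 0.1699
  x=1: 7/20 × log_2[(7/20)/(1/4)] = 7/20 × 0.4854 = 0.1699
  x=2: 3/10 × log_2[(3/10)/(1/2)] = 3/10 × -0.7370 = -0.2211

D_KL(P||Q) = 0.1187 bits

Note: KL divergence is always non-negative and equals 0 iff P = Q.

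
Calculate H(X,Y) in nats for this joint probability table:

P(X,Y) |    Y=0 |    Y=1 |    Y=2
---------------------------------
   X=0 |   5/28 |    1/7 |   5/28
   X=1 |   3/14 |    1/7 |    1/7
1.7793 nats

Joint entropy is H(X,Y) = -Σ_{x,y} p(x,y) log p(x,y).

Summing over all non-zero entries:
H(X,Y) = -[5/28·log_e(5/28) + 1/7·log_e(1/7) + 5/28·log_e(5/28) + 3/14·log_e(3/14) + 1/7·log_e(1/7) + 1/7·log_e(1/7)]
H(X,Y) = 1.7793 nats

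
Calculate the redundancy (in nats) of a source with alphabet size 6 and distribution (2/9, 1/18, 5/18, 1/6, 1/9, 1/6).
0.0997 nats

Redundancy measures how far a source is from maximum entropy:
R = H_max - H(X)

Maximum entropy for 6 symbols: H_max = log_e(6) = 1.7918 nats
Actual entropy: H(X) = 1.6920 nats
Redundancy: R = 1.7918 - 1.6920 = 0.0997 nats

This redundancy represents potential for compression: the source could be compressed by 0.0997 nats per symbol.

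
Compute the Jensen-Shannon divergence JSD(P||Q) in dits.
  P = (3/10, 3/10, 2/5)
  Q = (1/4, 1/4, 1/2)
0.0022 dits

Jensen-Shannon divergence is:
JSD(P||Q) = 0.5 × D_KL(P||M) + 0.5 × D_KL(Q||M)
where M = 0.5 × (P + Q) is the mixture distribution.

M = 0.5 × (3/10, 3/10, 2/5) + 0.5 × (1/4, 1/4, 1/2) = (11/40, 11/40, 9/20)

D_KL(P||M) = 0.0022 dits
D_KL(Q||M) = 0.0022 dits

JSD(P||Q) = 0.5 × 0.0022 + 0.5 × 0.0022 = 0.0022 dits

Unlike KL divergence, JSD is symmetric and bounded: 0 ≤ JSD ≤ log(2).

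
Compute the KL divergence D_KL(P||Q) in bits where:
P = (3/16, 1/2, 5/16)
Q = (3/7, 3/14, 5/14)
0.3274 bits

KL divergence: D_KL(P||Q) = Σ p(x) log(p(x)/q(x))

Computing term by term:
  x=0: 3/16 × log_2[(3/16)/(3/7)] = 3/16 × -1.1926 = -0.2236
  x=1: 1/2 × log_2[(1/2)/(3/14)] = 1/2 × 1.2224 = 0.6112
  x=2: 5/16 × log_2[(5/16)/(5/14)] = 5/16 × -0.1926 = -0.0602

D_KL(P||Q) = 0.3274 bits

Note: KL divergence is always non-negative and equals 0 iff P = Q.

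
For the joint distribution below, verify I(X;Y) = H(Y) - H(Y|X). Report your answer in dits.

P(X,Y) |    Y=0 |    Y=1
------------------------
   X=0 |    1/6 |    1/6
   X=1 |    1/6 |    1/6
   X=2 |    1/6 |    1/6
I(X;Y) = 0.0000 dits

Mutual information has multiple equivalent forms:
- I(X;Y) = H(X) - H(X|Y)
- I(X;Y) = H(Y) - H(Y|X)
- I(X;Y) = H(X) + H(Y) - H(X,Y)

Computing all quantities:
H(X) = 0.4771, H(Y) = 0.3010, H(X,Y) = 0.7782
H(X|Y) = 0.4771, H(Y|X) = 0.3010

Verification:
H(X) - H(X|Y) = 0.4771 - 0.4771 = 0.0000
H(Y) - H(Y|X) = 0.3010 - 0.3010 = 0.0000
H(X) + H(Y) - H(X,Y) = 0.4771 + 0.3010 - 0.7782 = 0.0000

All forms give I(X;Y) = 0.0000 dits. ✓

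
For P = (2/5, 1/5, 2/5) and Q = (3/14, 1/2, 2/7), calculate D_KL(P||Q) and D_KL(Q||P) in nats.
D_KL(P||Q) = 0.2010, D_KL(Q||P) = 0.2283

KL divergence is not symmetric: D_KL(P||Q) ≠ D_KL(Q||P) in general.

D_KL(P||Q) = 0.2010 nats
D_KL(Q||P) = 0.2283 nats

No, they are not equal!

This asymmetry is why KL divergence is not a true distance metric.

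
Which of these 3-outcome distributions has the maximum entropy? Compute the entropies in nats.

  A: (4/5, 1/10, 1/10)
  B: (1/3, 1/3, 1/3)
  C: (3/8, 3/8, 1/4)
B

For a discrete distribution over n outcomes, entropy is maximized by the uniform distribution.

Computing entropies:
H(A) = 0.6390 nats
H(B) = 1.0986 nats
H(C) = 1.0822 nats

The uniform distribution (where all probabilities equal 1/3) achieves the maximum entropy of log_e(3) = 1.0986 nats.

Distribution B has the highest entropy.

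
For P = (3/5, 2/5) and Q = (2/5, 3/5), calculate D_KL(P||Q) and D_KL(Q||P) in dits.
D_KL(P||Q) = 0.0352, D_KL(Q||P) = 0.0352

KL divergence is not symmetric: D_KL(P||Q) ≠ D_KL(Q||P) in general.

D_KL(P||Q) = 0.0352 dits
D_KL(Q||P) = 0.0352 dits

In this case they happen to be equal (to 4 decimal places).

This asymmetry is why KL divergence is not a true distance metric.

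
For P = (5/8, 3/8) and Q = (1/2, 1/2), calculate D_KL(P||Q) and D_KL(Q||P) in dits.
D_KL(P||Q) = 0.0137, D_KL(Q||P) = 0.0140

KL divergence is not symmetric: D_KL(P||Q) ≠ D_KL(Q||P) in general.

D_KL(P||Q) = 0.0137 dits
D_KL(Q||P) = 0.0140 dits

No, they are not equal!

This asymmetry is why KL divergence is not a true distance metric.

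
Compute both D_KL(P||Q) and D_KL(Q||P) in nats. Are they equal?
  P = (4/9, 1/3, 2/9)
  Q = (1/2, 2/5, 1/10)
D_KL(P||Q) = 0.0643, D_KL(Q||P) = 0.0520

KL divergence is not symmetric: D_KL(P||Q) ≠ D_KL(Q||P) in general.

D_KL(P||Q) = 0.0643 nats
D_KL(Q||P) = 0.0520 nats

No, they are not equal!

This asymmetry is why KL divergence is not a true distance metric.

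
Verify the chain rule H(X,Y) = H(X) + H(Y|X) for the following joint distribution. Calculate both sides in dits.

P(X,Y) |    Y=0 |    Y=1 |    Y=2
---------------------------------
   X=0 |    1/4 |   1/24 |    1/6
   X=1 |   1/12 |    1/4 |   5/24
H(X,Y) = 0.7201, H(X) = 0.2995, H(Y|X) = 0.4206 (all in dits)

Chain rule: H(X,Y) = H(X) + H(Y|X)

Left side — joint entropy directly:
H(X,Y) = -Σ p(x,y) log p(x,y) = 0.7201 dits

Right side — compute H(Y|X) from the conditional distributions:
P(X) = (11/24, 13/24), so H(X) = 0.2995 dits
H(Y|X) = Σ_x P(X=x) · H(Y|X=x):
  P(Y|X=0) = (6/11, 1/11, 4/11), H(Y|X=0) = 0.3980, weight P(X=0) = 11/24
  P(Y|X=1) = (2/13, 6/13, 5/13), H(Y|X=1) = 0.4396, weight P(X=1) = 13/24
H(Y|X) = 0.4206 dits

H(X) + H(Y|X) = 0.2995 + 0.4206 = 0.7201 dits

Both sides equal 0.7201 dits. ✓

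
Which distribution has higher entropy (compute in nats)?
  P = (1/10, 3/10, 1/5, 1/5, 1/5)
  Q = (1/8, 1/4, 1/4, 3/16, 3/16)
Q

Computing entropies in nats:
H(P) = 1.5571
H(Q) = 1.5808

Distribution Q has higher entropy.

Intuition: The distribution closer to uniform (more spread out) has higher entropy.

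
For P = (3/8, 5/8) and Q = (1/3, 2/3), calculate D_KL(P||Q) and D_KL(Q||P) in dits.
D_KL(P||Q) = 0.0017, D_KL(Q||P) = 0.0016

KL divergence is not symmetric: D_KL(P||Q) ≠ D_KL(Q||P) in general.

D_KL(P||Q) = 0.0017 dits
D_KL(Q||P) = 0.0016 dits

No, they are not equal!

This asymmetry is why KL divergence is not a true distance metric.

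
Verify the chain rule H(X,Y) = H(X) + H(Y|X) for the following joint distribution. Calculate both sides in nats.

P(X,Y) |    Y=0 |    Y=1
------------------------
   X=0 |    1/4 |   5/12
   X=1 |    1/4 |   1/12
H(X,Y) = 1.2650, H(X) = 0.6365, H(Y|X) = 0.6285 (all in nats)

Chain rule: H(X,Y) = H(X) + H(Y|X)

Left side — joint entropy directly:
H(X,Y) = -Σ p(x,y) log p(x,y) = 1.2650 nats

Right side — compute H(Y|X) from the conditional distributions:
P(X) = (2/3, 1/3), so H(X) = 0.6365 nats
H(Y|X) = Σ_x P(X=x) · H(Y|X=x):
  P(Y|X=0) = (3/8, 5/8), H(Y|X=0) = 0.6616, weight P(X=0) = 2/3
  P(Y|X=1) = (3/4, 1/4), H(Y|X=1) = 0.5623, weight P(X=1) = 1/3
H(Y|X) = 0.6285 nats

H(X) + H(Y|X) = 0.6365 + 0.6285 = 1.2650 nats

Both sides equal 1.2650 nats. ✓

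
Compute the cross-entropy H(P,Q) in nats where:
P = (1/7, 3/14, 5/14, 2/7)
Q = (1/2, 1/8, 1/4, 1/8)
1.6338 nats

Cross-entropy: H(P,Q) = -Σ p(x) log q(x)

Alternatively: H(P,Q) = H(P) + D_KL(P||Q)
H(P) = 1.3337 nats
D_KL(P||Q) = 0.3001 nats

H(P,Q) = 1.3337 + 0.3001 = 1.6338 nats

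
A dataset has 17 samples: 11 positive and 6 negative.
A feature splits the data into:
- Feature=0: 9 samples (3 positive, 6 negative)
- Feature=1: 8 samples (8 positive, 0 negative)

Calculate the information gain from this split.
0.4505 bits

Information Gain = H(Y) - H(Y|Feature)

Before split:
P(positive) = 11/17 = 0.6471
H(Y) = 0.9367 bits

After split:
Feature=0: H = 0.9183 bits (weight = 9/17)
Feature=1: H = 0.0000 bits (weight = 8/17)
H(Y|Feature) = (9/17)×0.9183 + (8/17)×0.0000 = 0.4862 bits

Information Gain = 0.9367 - 0.4862 = 0.4505 bits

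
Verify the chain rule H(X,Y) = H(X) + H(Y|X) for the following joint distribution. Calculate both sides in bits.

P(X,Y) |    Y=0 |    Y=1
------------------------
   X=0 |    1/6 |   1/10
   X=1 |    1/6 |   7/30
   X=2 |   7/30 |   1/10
H(X,Y) = 2.5058, H(X) = 1.5656, H(Y|X) = 0.9402 (all in bits)

Chain rule: H(X,Y) = H(X) + H(Y|X)

Left side — joint entropy directly:
H(X,Y) = -Σ p(x,y) log p(x,y) = 2.5058 bits

Right side — compute H(Y|X) from the conditional distributions:
P(X) = (4/15, 2/5, 1/3), so H(X) = 1.5656 bits
H(Y|X) = Σ_x P(X=x) · H(Y|X=x):
  P(Y|X=0) = (5/8, 3/8), H(Y|X=0) = 0.9544, weight P(X=0) = 4/15
  P(Y|X=1) = (5/12, 7/12), H(Y|X=1) = 0.9799, weight P(X=1) = 2/5
  P(Y|X=2) = (7/10, 3/10), H(Y|X=2) = 0.8813, weight P(X=2) = 1/3
H(Y|X) = 0.9402 bits

H(X) + H(Y|X) = 1.5656 + 0.9402 = 2.5058 bits

Both sides equal 2.5058 bits. ✓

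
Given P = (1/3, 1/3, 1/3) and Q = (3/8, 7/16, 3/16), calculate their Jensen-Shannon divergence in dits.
0.0063 dits

Jensen-Shannon divergence is:
JSD(P||Q) = 0.5 × D_KL(P||M) + 0.5 × D_KL(Q||M)
where M = 0.5 × (P + Q) is the mixture distribution.

M = 0.5 × (1/3, 1/3, 1/3) + 0.5 × (3/8, 7/16, 3/16) = (0.354167, 0.385417, 0.260417)

D_KL(P||M) = 0.0059 dits
D_KL(Q||M) = 0.0066 dits

JSD(P||Q) = 0.5 × 0.0059 + 0.5 × 0.0066 = 0.0063 dits

Unlike KL divergence, JSD is symmetric and bounded: 0 ≤ JSD ≤ log(2).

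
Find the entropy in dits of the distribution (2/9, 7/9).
0.2300 dits

Shannon entropy is H(X) = -Σ p(x) log p(x).

For P = (2/9, 7/9):
H = -2/9 × log_10(2/9) -7/9 × log_10(7/9)
H = 0.2300 dits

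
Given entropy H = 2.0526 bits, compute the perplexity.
4.1485

Perplexity is 2^H (or exp(H) for natural log).

H = 2.0526 bits
Perplexity = 2^2.0526 = 4.1485

Interpretation: The model's uncertainty is equivalent to choosing uniformly among 4.1 options.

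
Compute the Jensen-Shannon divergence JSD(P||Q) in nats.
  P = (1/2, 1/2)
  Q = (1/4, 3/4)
0.0338 nats

Jensen-Shannon divergence is:
JSD(P||Q) = 0.5 × D_KL(P||M) + 0.5 × D_KL(Q||M)
where M = 0.5 × (P + Q) is the mixture distribution.

M = 0.5 × (1/2, 1/2) + 0.5 × (1/4, 3/4) = (3/8, 5/8)

D_KL(P||M) = 0.0323 nats
D_KL(Q||M) = 0.0354 nats

JSD(P||Q) = 0.5 × 0.0323 + 0.5 × 0.0354 = 0.0338 nats

Unlike KL divergence, JSD is symmetric and bounded: 0 ≤ JSD ≤ log(2).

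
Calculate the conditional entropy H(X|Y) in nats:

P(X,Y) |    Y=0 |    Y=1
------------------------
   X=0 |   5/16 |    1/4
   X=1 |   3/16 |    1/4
0.6774 nats

Using the chain rule: H(X|Y) = H(X,Y) - H(Y)

First, compute H(X,Y) = 1.3705 nats

Marginal P(Y) = (1/2, 1/2)
H(Y) = 0.6931 nats

H(X|Y) = H(X,Y) - H(Y) = 1.3705 - 0.6931 = 0.6774 nats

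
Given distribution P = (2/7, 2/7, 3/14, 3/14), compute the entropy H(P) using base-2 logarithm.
1.9852 bits

Shannon entropy is H(X) = -Σ p(x) log p(x).

For P = (2/7, 2/7, 3/14, 3/14):
H = -2/7 × log_2(2/7) -2/7 × log_2(2/7) -3/14 × log_2(3/14) -3/14 × log_2(3/14)
H = 1.9852 bits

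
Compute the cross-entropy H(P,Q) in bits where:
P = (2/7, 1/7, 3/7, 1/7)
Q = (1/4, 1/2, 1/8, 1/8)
2.4286 bits

Cross-entropy: H(P,Q) = -Σ p(x) log q(x)

Alternatively: H(P,Q) = H(P) + D_KL(P||Q)
H(P) = 1.8424 bits
D_KL(P||Q) = 0.5862 bits

H(P,Q) = 1.8424 + 0.5862 = 2.4286 bits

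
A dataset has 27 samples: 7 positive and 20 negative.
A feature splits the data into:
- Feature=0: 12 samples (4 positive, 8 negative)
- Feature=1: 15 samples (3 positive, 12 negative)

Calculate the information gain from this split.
0.0164 bits

Information Gain = H(Y) - H(Y|Feature)

Before split:
P(positive) = 7/27 = 0.2593
H(Y) = 0.8256 bits

After split:
Feature=0: H = 0.9183 bits (weight = 12/27)
Feature=1: H = 0.7219 bits (weight = 15/27)
H(Y|Feature) = (12/27)×0.9183 + (15/27)×0.7219 = 0.8092 bits

Information Gain = 0.8256 - 0.8092 = 0.0164 bits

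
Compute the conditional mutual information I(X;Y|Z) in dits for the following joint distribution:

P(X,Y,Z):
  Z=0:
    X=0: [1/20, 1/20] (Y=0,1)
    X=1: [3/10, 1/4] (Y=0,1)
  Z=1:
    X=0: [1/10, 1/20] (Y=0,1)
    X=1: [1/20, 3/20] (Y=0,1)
0.0136 dits

Conditional mutual information: I(X;Y|Z) = H(X|Z) + H(Y|Z) - H(X,Y|Z)

H(Z) = 0.2812
H(X,Z) = 0.5062 → H(X|Z) = 0.2250
H(Y,Z) = 0.5798 → H(Y|Z) = 0.2986
H(X,Y,Z) = 0.7912 → H(X,Y|Z) = 0.5100

I(X;Y|Z) = 0.2250 + 0.2986 - 0.5100 = 0.0136 dits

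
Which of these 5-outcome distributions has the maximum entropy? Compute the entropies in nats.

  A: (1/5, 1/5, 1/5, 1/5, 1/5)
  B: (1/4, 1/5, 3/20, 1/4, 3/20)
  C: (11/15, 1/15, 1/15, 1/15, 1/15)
A

For a discrete distribution over n outcomes, entropy is maximized by the uniform distribution.

Computing entropies:
H(A) = 1.6094 nats
H(B) = 1.5842 nats
H(C) = 0.9496 nats

The uniform distribution (where all probabilities equal 1/5) achieves the maximum entropy of log_e(5) = 1.6094 nats.

Distribution A has the highest entropy.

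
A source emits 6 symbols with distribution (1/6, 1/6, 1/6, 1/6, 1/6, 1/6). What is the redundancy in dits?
0.0000 dits

Redundancy measures how far a source is from maximum entropy:
R = H_max - H(X)

Maximum entropy for 6 symbols: H_max = log_10(6) = 0.7782 dits
Actual entropy: H(X) = 0.7782 dits
Redundancy: R = 0.7782 - 0.7782 = 0.0000 dits

This redundancy represents potential for compression: the source could be compressed by 0.0000 dits per symbol.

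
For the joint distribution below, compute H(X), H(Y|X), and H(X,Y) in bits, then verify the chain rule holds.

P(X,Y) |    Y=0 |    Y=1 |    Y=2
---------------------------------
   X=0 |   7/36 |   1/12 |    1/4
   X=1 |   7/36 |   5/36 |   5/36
H(X,Y) = 2.5086, H(X) = 0.9978, H(Y|X) = 1.5109 (all in bits)

Chain rule: H(X,Y) = H(X) + H(Y|X)

Left side — joint entropy directly:
H(X,Y) = -Σ p(x,y) log p(x,y) = 2.5086 bits

Right side — compute H(Y|X) from the conditional distributions:
P(X) = (19/36, 17/36), so H(X) = 0.9978 bits
H(Y|X) = Σ_x P(X=x) · H(Y|X=x):
  P(Y|X=0) = (7/19, 3/19, 9/19), H(Y|X=0) = 1.4618, weight P(X=0) = 19/36
  P(Y|X=1) = (7/17, 5/17, 5/17), H(Y|X=1) = 1.5657, weight P(X=1) = 17/36
H(Y|X) = 1.5109 bits

H(X) + H(Y|X) = 0.9978 + 1.5109 = 2.5086 bits

Both sides equal 2.5086 bits. ✓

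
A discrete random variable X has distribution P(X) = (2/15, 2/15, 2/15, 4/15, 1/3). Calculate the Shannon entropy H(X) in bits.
2.1996 bits

Shannon entropy is H(X) = -Σ p(x) log p(x).

For P = (2/15, 2/15, 2/15, 4/15, 1/3):
H = -2/15 × log_2(2/15) -2/15 × log_2(2/15) -2/15 × log_2(2/15) -4/15 × log_2(4/15) -1/3 × log_2(1/3)
H = 2.1996 bits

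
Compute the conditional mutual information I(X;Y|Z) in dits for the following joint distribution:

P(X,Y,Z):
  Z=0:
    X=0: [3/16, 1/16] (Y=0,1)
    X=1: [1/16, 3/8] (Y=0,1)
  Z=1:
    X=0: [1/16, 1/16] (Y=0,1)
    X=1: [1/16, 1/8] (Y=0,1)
0.0586 dits

Conditional mutual information: I(X;Y|Z) = H(X|Z) + H(Y|Z) - H(X,Y|Z)

H(Z) = 0.2697
H(X,Z) = 0.5568 → H(X|Z) = 0.2871
H(Y,Z) = 0.5568 → H(Y|Z) = 0.2871
H(X,Y,Z) = 0.7852 → H(X,Y|Z) = 0.5155

I(X;Y|Z) = 0.2871 + 0.2871 - 0.5155 = 0.0586 dits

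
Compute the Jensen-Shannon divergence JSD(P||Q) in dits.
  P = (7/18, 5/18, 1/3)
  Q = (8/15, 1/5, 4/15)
0.0047 dits

Jensen-Shannon divergence is:
JSD(P||Q) = 0.5 × D_KL(P||M) + 0.5 × D_KL(Q||M)
where M = 0.5 × (P + Q) is the mixture distribution.

M = 0.5 × (7/18, 5/18, 1/3) + 0.5 × (8/15, 1/5, 4/15) = (0.461111, 0.238889, 3/10)

D_KL(P||M) = 0.0047 dits
D_KL(Q||M) = 0.0046 dits

JSD(P||Q) = 0.5 × 0.0047 + 0.5 × 0.0046 = 0.0047 dits

Unlike KL divergence, JSD is symmetric and bounded: 0 ≤ JSD ≤ log(2).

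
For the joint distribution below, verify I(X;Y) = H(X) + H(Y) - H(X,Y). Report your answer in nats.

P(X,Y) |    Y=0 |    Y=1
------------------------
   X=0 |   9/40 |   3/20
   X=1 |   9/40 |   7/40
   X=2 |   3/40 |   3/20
I(X;Y) = 0.0222 nats

Mutual information has multiple equivalent forms:
- I(X;Y) = H(X) - H(X|Y)
- I(X;Y) = H(Y) - H(Y|X)
- I(X;Y) = H(X) + H(Y) - H(X,Y)

Computing all quantities:
H(X) = 1.0699, H(Y) = 0.6919, H(X,Y) = 1.7397
H(X|Y) = 1.0478, H(Y|X) = 0.6697

Verification:
H(X) - H(X|Y) = 1.0699 - 1.0478 = 0.0222
H(Y) - H(Y|X) = 0.6919 - 0.6697 = 0.0222
H(X) + H(Y) - H(X,Y) = 1.0699 + 0.6919 - 1.7397 = 0.0222

All forms give I(X;Y) = 0.0222 nats. ✓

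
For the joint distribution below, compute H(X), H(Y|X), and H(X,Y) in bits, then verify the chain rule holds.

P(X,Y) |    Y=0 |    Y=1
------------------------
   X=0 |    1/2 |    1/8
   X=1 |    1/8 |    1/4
H(X,Y) = 1.7500, H(X) = 0.9544, H(Y|X) = 0.7956 (all in bits)

Chain rule: H(X,Y) = H(X) + H(Y|X)

Left side — joint entropy directly:
H(X,Y) = -Σ p(x,y) log p(x,y) = 1.7500 bits

Right side — compute H(Y|X) from the conditional distributions:
P(X) = (5/8, 3/8), so H(X) = 0.9544 bits
H(Y|X) = Σ_x P(X=x) · H(Y|X=x):
  P(Y|X=0) = (4/5, 1/5), H(Y|X=0) = 0.7219, weight P(X=0) = 5/8
  P(Y|X=1) = (1/3, 2/3), H(Y|X=1) = 0.9183, weight P(X=1) = 3/8
H(Y|X) = 0.7956 bits

H(X) + H(Y|X) = 0.9544 + 0.7956 = 1.7500 bits

Both sides equal 1.7500 bits. ✓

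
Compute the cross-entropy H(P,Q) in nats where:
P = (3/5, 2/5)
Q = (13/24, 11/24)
0.6799 nats

Cross-entropy: H(P,Q) = -Σ p(x) log q(x)

Alternatively: H(P,Q) = H(P) + D_KL(P||Q)
H(P) = 0.6730 nats
D_KL(P||Q) = 0.0069 nats

H(P,Q) = 0.6730 + 0.0069 = 0.6799 nats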